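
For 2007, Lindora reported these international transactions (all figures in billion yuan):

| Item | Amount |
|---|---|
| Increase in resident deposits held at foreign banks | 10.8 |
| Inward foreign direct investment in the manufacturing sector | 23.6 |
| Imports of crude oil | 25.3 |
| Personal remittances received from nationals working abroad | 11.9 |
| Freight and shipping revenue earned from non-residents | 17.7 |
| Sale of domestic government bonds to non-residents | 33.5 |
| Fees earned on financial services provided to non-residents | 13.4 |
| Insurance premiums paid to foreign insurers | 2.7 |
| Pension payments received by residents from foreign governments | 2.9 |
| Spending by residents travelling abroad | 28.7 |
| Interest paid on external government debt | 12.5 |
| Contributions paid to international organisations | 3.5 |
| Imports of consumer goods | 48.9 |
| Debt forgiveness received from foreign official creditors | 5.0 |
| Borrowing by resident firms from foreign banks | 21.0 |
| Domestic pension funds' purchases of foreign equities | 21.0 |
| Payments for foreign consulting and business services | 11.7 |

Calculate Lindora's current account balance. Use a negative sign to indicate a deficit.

-87.4

Goods: -25.3 - 48.9 = -74.2
Services: -28.7 + 17.7 - 11.7 + 13.4 - 2.7 = -12.0
Primary income: -12.5
Secondary income: 2.9 + 11.9 - 3.5 = 11.3
Current account = (-74.2) + (-12.0) + (-12.5) + 11.3 = -87.4
(Excluded from the current account — financial account: increase in resident deposits held at foreign banks 10.8, inward foreign direct investment in the manufacturing sector 23.6, sale of domestic government bonds to non-residents 33.5, borrowing by resident firms from foreign banks 21.0, domestic pension funds' purchases of foreign equities 21.0; capital account: debt forgiveness received from foreign official creditors 5.0.)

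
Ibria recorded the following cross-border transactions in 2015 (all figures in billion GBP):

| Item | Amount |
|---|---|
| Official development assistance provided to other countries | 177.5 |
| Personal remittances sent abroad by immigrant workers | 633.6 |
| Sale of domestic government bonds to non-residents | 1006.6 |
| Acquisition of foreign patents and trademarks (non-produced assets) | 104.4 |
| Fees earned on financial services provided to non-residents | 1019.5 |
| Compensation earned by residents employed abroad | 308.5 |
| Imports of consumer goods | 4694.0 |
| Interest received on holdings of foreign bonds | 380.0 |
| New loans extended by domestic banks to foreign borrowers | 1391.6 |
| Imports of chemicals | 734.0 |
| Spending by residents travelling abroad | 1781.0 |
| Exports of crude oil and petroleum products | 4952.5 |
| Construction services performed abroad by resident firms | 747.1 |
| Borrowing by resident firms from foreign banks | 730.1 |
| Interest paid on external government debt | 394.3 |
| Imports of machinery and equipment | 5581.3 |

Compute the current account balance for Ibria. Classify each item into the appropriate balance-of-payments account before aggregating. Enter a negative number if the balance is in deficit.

Goods: -734.0 - 5581.3 - 4694.0 + 4952.5 = -6056.8
Services: 747.1 + 1019.5 - 1781.0 = -14.4
Primary income: -394.3 + 380.0 + 308.5 = 294.2
Secondary income: -633.6 - 177.5 = -811.1
Current account = (-6056.8) + (-14.4) + 294.2 + (-811.1) = -6588.1
(Excluded from the current account — financial account: sale of domestic government bonds to non-residents 1006.6, new loans extended by domestic banks to foreign borrowers 1391.6, borrowing by resident firms from foreign banks 730.1; capital account: acquisition of foreign patents and trademarks (non-produced assets) 104.4.)

-6588.1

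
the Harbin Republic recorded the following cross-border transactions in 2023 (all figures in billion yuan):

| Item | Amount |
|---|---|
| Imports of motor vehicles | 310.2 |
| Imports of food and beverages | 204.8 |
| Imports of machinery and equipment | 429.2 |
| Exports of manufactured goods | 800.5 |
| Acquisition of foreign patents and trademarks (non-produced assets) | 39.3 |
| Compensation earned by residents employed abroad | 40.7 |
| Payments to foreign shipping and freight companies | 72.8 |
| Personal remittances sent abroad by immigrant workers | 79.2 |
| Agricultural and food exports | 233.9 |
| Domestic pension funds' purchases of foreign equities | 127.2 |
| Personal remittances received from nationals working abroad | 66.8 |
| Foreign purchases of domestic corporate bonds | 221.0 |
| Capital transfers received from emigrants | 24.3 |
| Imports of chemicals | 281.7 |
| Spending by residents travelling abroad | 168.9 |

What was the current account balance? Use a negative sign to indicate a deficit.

-404.9

Goods: -281.7 + 800.5 - 310.2 + 233.9 - 204.8 - 429.2 = -191.5
Services: -72.8 - 168.9 = -241.7
Primary income: 40.7
Secondary income: -79.2 + 66.8 = -12.4
Current account = (-191.5) + (-241.7) + 40.7 + (-12.4) = -404.9
(Excluded from the current account — capital account: acquisition of foreign patents and trademarks (non-produced assets) 39.3, capital transfers received from emigrants 24.3; financial account: domestic pension funds' purchases of foreign equities 127.2, foreign purchases of domestic corporate bonds 221.0.)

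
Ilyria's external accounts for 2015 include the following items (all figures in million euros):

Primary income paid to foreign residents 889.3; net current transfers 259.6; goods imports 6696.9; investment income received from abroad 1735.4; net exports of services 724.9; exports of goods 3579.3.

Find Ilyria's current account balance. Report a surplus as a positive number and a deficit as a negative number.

Goods balance = 3579.3 - 6696.9 = -3117.6
Services balance = 724.9
Trade balance (goods + services) = -3117.6 + 724.9 = -2392.7
Net primary income = 1735.4 - 889.3 = 846.1
Net secondary income = 259.6
Current account = -2392.7 + 846.1 + 259.6 = -1287.0

-1287.0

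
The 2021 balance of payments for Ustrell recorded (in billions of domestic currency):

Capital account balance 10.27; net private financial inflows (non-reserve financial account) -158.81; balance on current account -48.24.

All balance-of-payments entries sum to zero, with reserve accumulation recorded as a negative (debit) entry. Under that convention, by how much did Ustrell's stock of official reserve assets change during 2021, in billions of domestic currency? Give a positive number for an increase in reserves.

Official reserve transactions balance = -((-48.24) + 10.27 + (-158.81)) = 196.78
An accumulation of reserves is recorded as a debit (negative entry), so the change in the stock of reserves is the negative of that balance.
Change in official reserves = -(196.78) = -196.78

-196.78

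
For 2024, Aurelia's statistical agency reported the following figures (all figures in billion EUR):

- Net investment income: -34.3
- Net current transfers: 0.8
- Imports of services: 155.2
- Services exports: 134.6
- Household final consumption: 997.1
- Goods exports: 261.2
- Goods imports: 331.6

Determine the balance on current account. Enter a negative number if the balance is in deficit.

Goods balance = 261.2 - 331.6 = -70.4
Services balance = 134.6 - 155.2 = -20.6
Trade balance (goods + services) = -70.4 + (-20.6) = -91.0
Net primary income = -34.3
Net secondary income = 0.8
Current account = -91.0 + (-34.3) + 0.8 = -124.5

-124.5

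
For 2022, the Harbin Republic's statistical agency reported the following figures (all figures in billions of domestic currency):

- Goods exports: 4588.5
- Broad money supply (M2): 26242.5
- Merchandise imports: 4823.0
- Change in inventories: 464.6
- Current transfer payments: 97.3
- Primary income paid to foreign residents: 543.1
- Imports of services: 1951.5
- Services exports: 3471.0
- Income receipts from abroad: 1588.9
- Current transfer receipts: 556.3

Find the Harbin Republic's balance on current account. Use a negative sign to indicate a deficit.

2789.8

Goods balance = 4588.5 - 4823.0 = -234.5
Services balance = 3471.0 - 1951.5 = 1519.5
Trade balance (goods + services) = -234.5 + 1519.5 = 1285.0
Net primary income = 1588.9 - 543.1 = 1045.8
Net secondary income = 556.3 - 97.3 = 459.0
Current account = 1285.0 + 1045.8 + 459.0 = 2789.8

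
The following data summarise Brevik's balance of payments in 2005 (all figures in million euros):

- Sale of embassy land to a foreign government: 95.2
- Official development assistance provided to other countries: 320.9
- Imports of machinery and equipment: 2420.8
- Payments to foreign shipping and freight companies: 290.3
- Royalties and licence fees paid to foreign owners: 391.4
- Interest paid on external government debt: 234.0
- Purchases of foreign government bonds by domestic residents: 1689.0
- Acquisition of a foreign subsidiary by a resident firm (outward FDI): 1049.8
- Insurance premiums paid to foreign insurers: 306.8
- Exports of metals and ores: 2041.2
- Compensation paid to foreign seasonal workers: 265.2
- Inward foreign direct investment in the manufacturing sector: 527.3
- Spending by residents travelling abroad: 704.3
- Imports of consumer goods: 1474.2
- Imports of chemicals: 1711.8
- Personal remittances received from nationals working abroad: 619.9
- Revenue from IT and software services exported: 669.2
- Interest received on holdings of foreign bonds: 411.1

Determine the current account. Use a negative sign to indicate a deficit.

Goods: -2420.8 - 1474.2 + 2041.2 - 1711.8 = -3565.6
Services: -290.3 - 391.4 - 306.8 + 669.2 - 704.3 = -1023.6
Primary income: -234.0 - 265.2 + 411.1 = -88.1
Secondary income: -320.9 + 619.9 = 299.0
Current account = (-3565.6) + (-1023.6) + (-88.1) + 299.0 = -4378.3
(Excluded from the current account — capital account: sale of embassy land to a foreign government 95.2; financial account: purchases of foreign government bonds by domestic residents 1689.0, acquisition of a foreign subsidiary by a resident firm (outward FDI) 1049.8, inward foreign direct investment in the manufacturing sector 527.3.)

-4378.3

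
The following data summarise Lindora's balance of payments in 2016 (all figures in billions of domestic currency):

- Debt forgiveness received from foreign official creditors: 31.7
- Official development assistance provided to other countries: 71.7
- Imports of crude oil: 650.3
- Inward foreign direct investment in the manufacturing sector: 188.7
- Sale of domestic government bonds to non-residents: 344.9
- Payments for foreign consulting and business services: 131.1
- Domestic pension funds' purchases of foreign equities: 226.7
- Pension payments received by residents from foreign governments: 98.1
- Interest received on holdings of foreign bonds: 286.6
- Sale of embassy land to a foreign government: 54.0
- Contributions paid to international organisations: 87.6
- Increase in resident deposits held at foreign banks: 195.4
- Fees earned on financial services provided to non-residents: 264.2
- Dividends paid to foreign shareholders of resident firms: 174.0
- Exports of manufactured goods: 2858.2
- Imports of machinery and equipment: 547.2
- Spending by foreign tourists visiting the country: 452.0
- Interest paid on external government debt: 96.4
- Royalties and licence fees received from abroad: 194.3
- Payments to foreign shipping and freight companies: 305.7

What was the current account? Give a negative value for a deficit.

Goods: 2858.2 - 547.2 - 650.3 = 1660.7
Services: 194.3 - 131.1 + 264.2 + 452.0 - 305.7 = 473.7
Primary income: 286.6 - 174.0 - 96.4 = 16.2
Secondary income: -71.7 + 98.1 - 87.6 = -61.2
Current account = 1660.7 + 473.7 + 16.2 + (-61.2) = 2089.4
(Excluded from the current account — capital account: debt forgiveness received from foreign official creditors 31.7, sale of embassy land to a foreign government 54.0; financial account: inward foreign direct investment in the manufacturing sector 188.7, sale of domestic government bonds to non-residents 344.9, domestic pension funds' purchases of foreign equities 226.7, increase in resident deposits held at foreign banks 195.4.)

2089.4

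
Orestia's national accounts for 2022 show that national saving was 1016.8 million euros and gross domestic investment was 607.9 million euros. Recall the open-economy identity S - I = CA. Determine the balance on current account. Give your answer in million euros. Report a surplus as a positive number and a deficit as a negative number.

408.9

CA = S - I = 1016.8 - 607.9 = 408.9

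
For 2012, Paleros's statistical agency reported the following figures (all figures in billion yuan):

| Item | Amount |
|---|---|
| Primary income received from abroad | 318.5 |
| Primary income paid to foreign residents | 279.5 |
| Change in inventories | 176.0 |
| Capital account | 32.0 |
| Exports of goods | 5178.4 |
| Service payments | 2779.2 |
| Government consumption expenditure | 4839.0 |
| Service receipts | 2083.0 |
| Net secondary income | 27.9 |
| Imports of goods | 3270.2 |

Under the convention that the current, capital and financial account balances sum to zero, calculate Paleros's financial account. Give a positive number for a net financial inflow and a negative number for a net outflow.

Goods balance = 5178.4 - 3270.2 = 1908.2
Services balance = 2083.0 - 2779.2 = -696.2
Trade balance (goods + services) = 1908.2 + (-696.2) = 1212.0
Net primary income = 318.5 - 279.5 = 39.0
Net secondary income = 27.9
Current account = 1212.0 + 39.0 + 27.9 = 1278.9
Financial account = -(1278.9 + 32.0) = -1310.9

-1310.9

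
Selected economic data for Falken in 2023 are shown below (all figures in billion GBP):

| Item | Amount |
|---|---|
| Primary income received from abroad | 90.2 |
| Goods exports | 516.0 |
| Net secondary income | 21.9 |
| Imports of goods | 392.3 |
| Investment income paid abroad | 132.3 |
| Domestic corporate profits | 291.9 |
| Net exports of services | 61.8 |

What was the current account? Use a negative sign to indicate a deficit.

165.3

Goods balance = 516.0 - 392.3 = 123.7
Services balance = 61.8
Trade balance (goods + services) = 123.7 + 61.8 = 185.5
Net primary income = 90.2 - 132.3 = -42.1
Net secondary income = 21.9
Current account = 185.5 + (-42.1) + 21.9 = 165.3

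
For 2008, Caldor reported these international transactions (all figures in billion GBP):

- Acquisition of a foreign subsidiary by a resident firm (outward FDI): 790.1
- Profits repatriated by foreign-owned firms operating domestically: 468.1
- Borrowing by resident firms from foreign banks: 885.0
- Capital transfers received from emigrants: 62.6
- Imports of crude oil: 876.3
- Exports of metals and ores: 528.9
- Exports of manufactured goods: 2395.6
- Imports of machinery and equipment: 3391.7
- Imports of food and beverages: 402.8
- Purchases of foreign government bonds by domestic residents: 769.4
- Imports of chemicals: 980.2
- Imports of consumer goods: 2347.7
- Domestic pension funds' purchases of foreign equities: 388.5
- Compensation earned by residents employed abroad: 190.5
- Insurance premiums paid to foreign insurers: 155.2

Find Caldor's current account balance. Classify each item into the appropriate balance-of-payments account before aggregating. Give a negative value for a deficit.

-5507.0

Goods: 528.9 - 2347.7 - 876.3 - 980.2 - 402.8 + 2395.6 - 3391.7 = -5074.2
Services: -155.2
Primary income: -468.1 + 190.5 = -277.6
Current account = (-5074.2) + (-155.2) + (-277.6) = -5507.0
(Excluded from the current account — financial account: acquisition of a foreign subsidiary by a resident firm (outward FDI) 790.1, borrowing by resident firms from foreign banks 885.0, purchases of foreign government bonds by domestic residents 769.4, domestic pension funds' purchases of foreign equities 388.5; capital account: capital transfers received from emigrants 62.6.)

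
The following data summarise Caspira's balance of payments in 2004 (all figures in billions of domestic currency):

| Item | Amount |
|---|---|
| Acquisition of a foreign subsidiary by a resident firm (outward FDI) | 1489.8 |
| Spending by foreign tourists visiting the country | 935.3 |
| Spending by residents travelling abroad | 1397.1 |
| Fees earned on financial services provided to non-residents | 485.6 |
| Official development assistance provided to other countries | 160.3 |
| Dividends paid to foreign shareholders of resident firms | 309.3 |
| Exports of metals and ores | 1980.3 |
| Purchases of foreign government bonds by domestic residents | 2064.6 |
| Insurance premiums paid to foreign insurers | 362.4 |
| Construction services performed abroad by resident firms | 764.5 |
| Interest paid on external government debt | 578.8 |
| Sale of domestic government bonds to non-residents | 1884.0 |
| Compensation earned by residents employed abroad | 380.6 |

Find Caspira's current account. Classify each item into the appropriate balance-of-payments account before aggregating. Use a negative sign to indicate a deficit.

Goods: 1980.3
Services: 764.5 + 935.3 - 1397.1 + 485.6 - 362.4 = 425.9
Primary income: 380.6 - 309.3 - 578.8 = -507.5
Secondary income: -160.3
Current account = 1980.3 + 425.9 + (-507.5) + (-160.3) = 1738.4
(Excluded from the current account — financial account: acquisition of a foreign subsidiary by a resident firm (outward FDI) 1489.8, purchases of foreign government bonds by domestic residents 2064.6, sale of domestic government bonds to non-residents 1884.0.)

1738.4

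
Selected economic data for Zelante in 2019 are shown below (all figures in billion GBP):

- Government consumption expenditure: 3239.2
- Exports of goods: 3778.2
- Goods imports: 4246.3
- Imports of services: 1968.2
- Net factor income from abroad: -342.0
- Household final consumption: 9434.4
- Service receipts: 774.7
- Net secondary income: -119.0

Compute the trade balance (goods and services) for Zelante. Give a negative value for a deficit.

Goods balance = 3778.2 - 4246.3 = -468.1
Services balance = 774.7 - 1968.2 = -1193.5
Trade balance (goods + services) = -468.1 + (-1193.5) = -1661.6

-1661.6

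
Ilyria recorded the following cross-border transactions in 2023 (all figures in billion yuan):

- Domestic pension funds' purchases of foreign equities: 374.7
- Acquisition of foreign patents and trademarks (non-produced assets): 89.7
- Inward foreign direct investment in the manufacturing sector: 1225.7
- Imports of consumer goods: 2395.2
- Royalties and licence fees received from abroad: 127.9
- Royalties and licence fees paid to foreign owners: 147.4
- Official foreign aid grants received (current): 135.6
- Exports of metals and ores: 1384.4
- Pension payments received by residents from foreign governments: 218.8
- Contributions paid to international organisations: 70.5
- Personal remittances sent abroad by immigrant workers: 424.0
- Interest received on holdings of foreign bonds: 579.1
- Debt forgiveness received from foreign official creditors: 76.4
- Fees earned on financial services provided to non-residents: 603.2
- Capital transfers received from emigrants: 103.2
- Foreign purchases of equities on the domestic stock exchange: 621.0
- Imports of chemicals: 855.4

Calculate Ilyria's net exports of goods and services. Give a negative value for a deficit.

Goods: 1384.4 - 2395.2 - 855.4 = -1866.2
Services: -147.4 + 603.2 + 127.9 = 583.7
Trade balance = -1866.2 + 583.7 = -1282.5
(Excluded from the trade balance — financial account: domestic pension funds' purchases of foreign equities 374.7, inward foreign direct investment in the manufacturing sector 1225.7, foreign purchases of equities on the domestic stock exchange 621.0; capital account: acquisition of foreign patents and trademarks (non-produced assets) 89.7, debt forgiveness received from foreign official creditors 76.4, capital transfers received from emigrants 103.2; secondary income: official foreign aid grants received (current) 135.6, pension payments received by residents from foreign governments 218.8, contributions paid to international organisations 70.5, personal remittances sent abroad by immigrant workers 424.0; primary income: interest received on holdings of foreign bonds 579.1.)

-1282.5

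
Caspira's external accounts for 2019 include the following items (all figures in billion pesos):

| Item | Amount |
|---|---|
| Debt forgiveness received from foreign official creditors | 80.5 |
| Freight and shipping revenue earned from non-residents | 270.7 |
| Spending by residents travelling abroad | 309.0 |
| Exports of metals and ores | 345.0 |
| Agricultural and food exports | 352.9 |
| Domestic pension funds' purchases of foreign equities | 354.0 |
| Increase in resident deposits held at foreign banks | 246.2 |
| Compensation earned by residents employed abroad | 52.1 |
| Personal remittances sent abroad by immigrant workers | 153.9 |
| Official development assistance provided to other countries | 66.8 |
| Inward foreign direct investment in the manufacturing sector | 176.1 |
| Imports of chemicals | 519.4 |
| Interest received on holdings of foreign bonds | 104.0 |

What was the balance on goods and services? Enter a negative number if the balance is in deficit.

Goods: 352.9 - 519.4 + 345.0 = 178.5
Services: -309.0 + 270.7 = -38.3
Trade balance = 178.5 + (-38.3) = 140.2
(Excluded from the trade balance — capital account: debt forgiveness received from foreign official creditors 80.5; financial account: domestic pension funds' purchases of foreign equities 354.0, increase in resident deposits held at foreign banks 246.2, inward foreign direct investment in the manufacturing sector 176.1; primary income: compensation earned by residents employed abroad 52.1, interest received on holdings of foreign bonds 104.0; secondary income: personal remittances sent abroad by immigrant workers 153.9, official development assistance provided to other countries 66.8.)

140.2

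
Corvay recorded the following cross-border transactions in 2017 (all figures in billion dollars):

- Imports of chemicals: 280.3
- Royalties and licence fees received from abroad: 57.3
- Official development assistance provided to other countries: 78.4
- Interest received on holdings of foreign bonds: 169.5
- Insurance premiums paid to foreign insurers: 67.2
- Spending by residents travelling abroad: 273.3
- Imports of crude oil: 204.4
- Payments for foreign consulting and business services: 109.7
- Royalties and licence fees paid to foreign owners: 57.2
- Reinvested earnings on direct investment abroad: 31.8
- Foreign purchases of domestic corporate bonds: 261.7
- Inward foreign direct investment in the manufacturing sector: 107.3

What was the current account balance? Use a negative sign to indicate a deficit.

Goods: -204.4 - 280.3 = -484.7
Services: 57.3 - 57.2 - 273.3 - 67.2 - 109.7 = -450.1
Primary income: 31.8 + 169.5 = 201.3
Secondary income: -78.4
Current account = (-484.7) + (-450.1) + 201.3 + (-78.4) = -811.9
(Excluded from the current account — financial account: foreign purchases of domestic corporate bonds 261.7, inward foreign direct investment in the manufacturing sector 107.3.)

-811.9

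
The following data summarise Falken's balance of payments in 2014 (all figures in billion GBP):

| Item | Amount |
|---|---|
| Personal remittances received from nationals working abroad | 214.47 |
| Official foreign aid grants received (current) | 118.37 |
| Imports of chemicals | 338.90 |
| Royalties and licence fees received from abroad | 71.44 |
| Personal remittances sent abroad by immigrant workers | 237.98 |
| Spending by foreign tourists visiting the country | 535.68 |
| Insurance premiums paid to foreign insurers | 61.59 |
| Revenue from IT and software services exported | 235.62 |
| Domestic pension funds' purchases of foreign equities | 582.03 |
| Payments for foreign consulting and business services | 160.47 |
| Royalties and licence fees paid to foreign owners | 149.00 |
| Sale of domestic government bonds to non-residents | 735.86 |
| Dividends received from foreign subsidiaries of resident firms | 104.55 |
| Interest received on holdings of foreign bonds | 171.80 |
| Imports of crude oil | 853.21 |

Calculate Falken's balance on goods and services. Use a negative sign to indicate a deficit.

-720.43

Goods: -853.21 - 338.90 = -1192.11
Services: -149.00 - 160.47 + 71.44 + 235.62 + 535.68 - 61.59 = 471.68
Trade balance = -1192.11 + 471.68 = -720.43
(Excluded from the trade balance — secondary income: personal remittances received from nationals working abroad 214.47, official foreign aid grants received (current) 118.37, personal remittances sent abroad by immigrant workers 237.98; financial account: domestic pension funds' purchases of foreign equities 582.03, sale of domestic government bonds to non-residents 735.86; primary income: dividends received from foreign subsidiaries of resident firms 104.55, interest received on holdings of foreign bonds 171.80.)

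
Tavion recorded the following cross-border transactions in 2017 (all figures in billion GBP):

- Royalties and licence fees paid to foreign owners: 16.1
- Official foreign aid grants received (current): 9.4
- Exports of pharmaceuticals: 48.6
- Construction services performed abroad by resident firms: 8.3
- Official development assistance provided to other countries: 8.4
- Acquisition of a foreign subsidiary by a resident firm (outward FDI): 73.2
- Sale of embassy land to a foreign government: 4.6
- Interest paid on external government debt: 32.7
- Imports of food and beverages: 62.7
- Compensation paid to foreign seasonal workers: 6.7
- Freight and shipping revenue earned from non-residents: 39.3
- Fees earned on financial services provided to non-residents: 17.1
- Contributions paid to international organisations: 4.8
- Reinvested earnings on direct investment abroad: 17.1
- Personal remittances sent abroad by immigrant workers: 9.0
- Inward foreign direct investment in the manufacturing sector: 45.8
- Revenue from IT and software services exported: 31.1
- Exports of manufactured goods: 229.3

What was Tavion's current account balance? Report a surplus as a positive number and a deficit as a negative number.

259.8

Goods: -62.7 + 48.6 + 229.3 = 215.2
Services: 8.3 + 17.1 + 31.1 + 39.3 - 16.1 = 79.7
Primary income: 17.1 - 6.7 - 32.7 = -22.3
Secondary income: -4.8 - 8.4 - 9.0 + 9.4 = -12.8
Current account = 215.2 + 79.7 + (-22.3) + (-12.8) = 259.8
(Excluded from the current account — financial account: acquisition of a foreign subsidiary by a resident firm (outward FDI) 73.2, inward foreign direct investment in the manufacturing sector 45.8; capital account: sale of embassy land to a foreign government 4.6.)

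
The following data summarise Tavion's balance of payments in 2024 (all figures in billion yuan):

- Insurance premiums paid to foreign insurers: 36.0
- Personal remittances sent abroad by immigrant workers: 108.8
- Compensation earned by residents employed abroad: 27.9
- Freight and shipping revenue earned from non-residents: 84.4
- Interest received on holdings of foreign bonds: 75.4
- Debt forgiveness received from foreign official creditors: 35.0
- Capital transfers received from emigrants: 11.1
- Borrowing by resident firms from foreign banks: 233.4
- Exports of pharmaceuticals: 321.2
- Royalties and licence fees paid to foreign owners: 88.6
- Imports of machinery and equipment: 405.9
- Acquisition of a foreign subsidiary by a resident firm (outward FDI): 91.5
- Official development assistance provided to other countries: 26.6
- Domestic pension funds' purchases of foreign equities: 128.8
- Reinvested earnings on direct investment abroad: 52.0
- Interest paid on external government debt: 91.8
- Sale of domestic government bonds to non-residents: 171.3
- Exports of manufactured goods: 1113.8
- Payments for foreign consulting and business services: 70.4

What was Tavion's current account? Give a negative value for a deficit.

846.6

Goods: -405.9 + 1113.8 + 321.2 = 1029.1
Services: -70.4 + 84.4 - 88.6 - 36.0 = -110.6
Primary income: 75.4 + 27.9 + 52.0 - 91.8 = 63.5
Secondary income: -108.8 - 26.6 = -135.4
Current account = 1029.1 + (-110.6) + 63.5 + (-135.4) = 846.6
(Excluded from the current account — capital account: debt forgiveness received from foreign official creditors 35.0, capital transfers received from emigrants 11.1; financial account: borrowing by resident firms from foreign banks 233.4, acquisition of a foreign subsidiary by a resident firm (outward FDI) 91.5, domestic pension funds' purchases of foreign equities 128.8, sale of domestic government bonds to non-residents 171.3.)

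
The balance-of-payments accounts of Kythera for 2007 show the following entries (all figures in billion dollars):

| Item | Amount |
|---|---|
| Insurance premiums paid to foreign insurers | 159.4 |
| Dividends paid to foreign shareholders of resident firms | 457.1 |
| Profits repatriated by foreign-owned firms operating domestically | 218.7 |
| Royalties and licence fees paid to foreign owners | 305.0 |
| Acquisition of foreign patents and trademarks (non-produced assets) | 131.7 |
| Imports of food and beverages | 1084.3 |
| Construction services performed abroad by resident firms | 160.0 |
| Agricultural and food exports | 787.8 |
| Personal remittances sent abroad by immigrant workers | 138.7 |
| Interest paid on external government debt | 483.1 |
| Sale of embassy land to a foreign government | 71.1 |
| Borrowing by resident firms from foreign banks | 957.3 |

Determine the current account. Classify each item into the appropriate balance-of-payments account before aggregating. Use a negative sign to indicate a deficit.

Goods: 787.8 - 1084.3 = -296.5
Services: -305.0 + 160.0 - 159.4 = -304.4
Primary income: -218.7 - 457.1 - 483.1 = -1158.9
Secondary income: -138.7
Current account = (-296.5) + (-304.4) + (-1158.9) + (-138.7) = -1898.5
(Excluded from the current account — capital account: acquisition of foreign patents and trademarks (non-produced assets) 131.7, sale of embassy land to a foreign government 71.1; financial account: borrowing by resident firms from foreign banks 957.3.)

-1898.5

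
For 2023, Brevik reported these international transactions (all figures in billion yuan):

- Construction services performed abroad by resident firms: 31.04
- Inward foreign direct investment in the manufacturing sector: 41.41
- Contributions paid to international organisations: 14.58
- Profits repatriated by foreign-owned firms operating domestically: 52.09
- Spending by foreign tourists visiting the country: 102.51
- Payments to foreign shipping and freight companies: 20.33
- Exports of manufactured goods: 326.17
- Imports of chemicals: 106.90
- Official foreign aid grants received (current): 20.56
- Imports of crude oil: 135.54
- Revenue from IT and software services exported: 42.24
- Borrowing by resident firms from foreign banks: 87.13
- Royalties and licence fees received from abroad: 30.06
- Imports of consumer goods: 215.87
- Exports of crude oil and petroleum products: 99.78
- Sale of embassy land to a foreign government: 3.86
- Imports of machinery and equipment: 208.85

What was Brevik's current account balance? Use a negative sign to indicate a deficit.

Goods: -215.87 + 99.78 - 135.54 - 208.85 - 106.90 + 326.17 = -241.21
Services: 42.24 + 30.06 + 31.04 - 20.33 + 102.51 = 185.52
Primary income: -52.09
Secondary income: 20.56 - 14.58 = 5.98
Current account = (-241.21) + 185.52 + (-52.09) + 5.98 = -101.80
(Excluded from the current account — financial account: inward foreign direct investment in the manufacturing sector 41.41, borrowing by resident firms from foreign banks 87.13; capital account: sale of embassy land to a foreign government 3.86.)

-101.80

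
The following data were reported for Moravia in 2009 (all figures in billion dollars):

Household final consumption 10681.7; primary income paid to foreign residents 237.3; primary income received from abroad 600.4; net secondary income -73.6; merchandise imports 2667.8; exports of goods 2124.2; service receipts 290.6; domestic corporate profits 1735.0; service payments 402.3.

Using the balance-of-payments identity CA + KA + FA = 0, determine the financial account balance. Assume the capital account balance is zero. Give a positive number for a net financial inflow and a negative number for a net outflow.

365.8

Goods balance = 2124.2 - 2667.8 = -543.6
Services balance = 290.6 - 402.3 = -111.7
Trade balance (goods + services) = -543.6 + (-111.7) = -655.3
Net primary income = 600.4 - 237.3 = 363.1
Net secondary income = -73.6
Current account = -655.3 + 363.1 + (-73.6) = -365.8
Financial account = -(-365.8) = 365.8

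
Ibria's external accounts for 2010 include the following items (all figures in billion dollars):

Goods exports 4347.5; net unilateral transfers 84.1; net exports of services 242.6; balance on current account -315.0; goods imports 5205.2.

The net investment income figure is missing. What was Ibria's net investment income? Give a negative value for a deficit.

216.0

Current account = goods balance + services balance + net primary income + net secondary income
Sum of the known components = -531.0
Net investment income = CA - (known components) = -315.0 - (-531.0) = 216.0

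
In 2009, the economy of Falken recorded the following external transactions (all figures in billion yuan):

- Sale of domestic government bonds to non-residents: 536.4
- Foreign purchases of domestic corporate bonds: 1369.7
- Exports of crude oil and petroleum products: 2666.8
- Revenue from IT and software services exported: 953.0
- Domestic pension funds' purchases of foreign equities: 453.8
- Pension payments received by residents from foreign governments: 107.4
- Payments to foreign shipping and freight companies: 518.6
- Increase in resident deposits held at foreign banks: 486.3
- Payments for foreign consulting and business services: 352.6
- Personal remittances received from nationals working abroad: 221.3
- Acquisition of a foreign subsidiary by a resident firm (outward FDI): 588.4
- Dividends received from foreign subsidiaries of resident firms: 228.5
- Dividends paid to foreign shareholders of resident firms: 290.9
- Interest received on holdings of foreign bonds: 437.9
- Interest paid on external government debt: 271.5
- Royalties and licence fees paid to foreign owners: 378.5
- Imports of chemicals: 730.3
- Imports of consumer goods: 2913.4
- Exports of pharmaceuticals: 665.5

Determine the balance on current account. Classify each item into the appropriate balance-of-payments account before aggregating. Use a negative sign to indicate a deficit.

-175.4

Goods: -2913.4 + 2666.8 + 665.5 - 730.3 = -311.4
Services: -378.5 - 518.6 + 953.0 - 352.6 = -296.7
Primary income: -271.5 + 437.9 + 228.5 - 290.9 = 104.0
Secondary income: 221.3 + 107.4 = 328.7
Current account = (-311.4) + (-296.7) + 104.0 + 328.7 = -175.4
(Excluded from the current account — financial account: sale of domestic government bonds to non-residents 536.4, foreign purchases of domestic corporate bonds 1369.7, domestic pension funds' purchases of foreign equities 453.8, increase in resident deposits held at foreign banks 486.3, acquisition of a foreign subsidiary by a resident firm (outward FDI) 588.4.)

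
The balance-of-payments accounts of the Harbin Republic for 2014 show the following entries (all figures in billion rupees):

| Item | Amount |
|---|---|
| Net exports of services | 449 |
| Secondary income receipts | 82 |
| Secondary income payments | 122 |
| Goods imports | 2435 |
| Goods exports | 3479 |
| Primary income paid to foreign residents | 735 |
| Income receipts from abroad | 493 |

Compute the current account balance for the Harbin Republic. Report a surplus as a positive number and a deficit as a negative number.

Goods balance = 3479 - 2435 = 1044
Services balance = 449
Trade balance (goods + services) = 1044 + 449 = 1493
Net primary income = 493 - 735 = -242
Net secondary income = 82 - 122 = -40
Current account = 1493 + (-242) + (-40) = 1211

1211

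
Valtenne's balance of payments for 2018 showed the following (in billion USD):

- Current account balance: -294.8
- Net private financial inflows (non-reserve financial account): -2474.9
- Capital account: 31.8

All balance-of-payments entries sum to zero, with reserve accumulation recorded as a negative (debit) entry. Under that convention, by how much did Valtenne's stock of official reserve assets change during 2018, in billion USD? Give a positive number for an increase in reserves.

-2737.9

Official reserve transactions balance = -((-294.8) + 31.8 + (-2474.9)) = 2737.9
An accumulation of reserves is recorded as a debit (negative entry), so the change in the stock of reserves is the negative of that balance.
Change in official reserves = -(2737.9) = -2737.9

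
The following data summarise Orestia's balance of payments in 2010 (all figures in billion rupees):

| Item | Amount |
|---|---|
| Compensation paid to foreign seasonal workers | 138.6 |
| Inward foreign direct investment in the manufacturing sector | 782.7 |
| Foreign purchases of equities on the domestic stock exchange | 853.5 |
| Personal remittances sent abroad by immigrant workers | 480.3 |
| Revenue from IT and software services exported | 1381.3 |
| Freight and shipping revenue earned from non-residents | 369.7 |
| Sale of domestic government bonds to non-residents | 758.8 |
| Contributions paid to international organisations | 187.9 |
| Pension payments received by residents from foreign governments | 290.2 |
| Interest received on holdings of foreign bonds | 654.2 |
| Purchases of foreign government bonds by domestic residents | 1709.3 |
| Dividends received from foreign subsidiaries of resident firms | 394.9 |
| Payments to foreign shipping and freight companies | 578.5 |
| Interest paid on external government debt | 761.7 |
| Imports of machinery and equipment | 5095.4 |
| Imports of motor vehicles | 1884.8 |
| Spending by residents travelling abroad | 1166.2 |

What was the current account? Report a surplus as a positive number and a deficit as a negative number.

-7203.1

Goods: -5095.4 - 1884.8 = -6980.2
Services: -578.5 - 1166.2 + 369.7 + 1381.3 = 6.3
Primary income: 654.2 - 138.6 - 761.7 + 394.9 = 148.8
Secondary income: 290.2 - 480.3 - 187.9 = -378.0
Current account = (-6980.2) + 6.3 + 148.8 + (-378.0) = -7203.1
(Excluded from the current account — financial account: inward foreign direct investment in the manufacturing sector 782.7, foreign purchases of equities on the domestic stock exchange 853.5, sale of domestic government bonds to non-residents 758.8, purchases of foreign government bonds by domestic residents 1709.3.)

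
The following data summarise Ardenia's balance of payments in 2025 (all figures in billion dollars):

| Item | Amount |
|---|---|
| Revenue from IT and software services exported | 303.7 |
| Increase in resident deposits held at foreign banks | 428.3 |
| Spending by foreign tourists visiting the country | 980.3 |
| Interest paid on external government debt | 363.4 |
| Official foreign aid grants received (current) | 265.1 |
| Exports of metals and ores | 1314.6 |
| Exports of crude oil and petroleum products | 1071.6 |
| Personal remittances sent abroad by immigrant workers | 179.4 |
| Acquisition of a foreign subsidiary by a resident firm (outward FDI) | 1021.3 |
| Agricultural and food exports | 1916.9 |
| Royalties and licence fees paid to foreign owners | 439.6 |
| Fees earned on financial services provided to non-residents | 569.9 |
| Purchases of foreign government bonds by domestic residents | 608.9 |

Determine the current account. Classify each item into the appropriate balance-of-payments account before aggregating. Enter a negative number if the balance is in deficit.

5439.7

Goods: 1071.6 + 1916.9 + 1314.6 = 4303.1
Services: -439.6 + 980.3 + 303.7 + 569.9 = 1414.3
Primary income: -363.4
Secondary income: 265.1 - 179.4 = 85.7
Current account = 4303.1 + 1414.3 + (-363.4) + 85.7 = 5439.7
(Excluded from the current account — financial account: increase in resident deposits held at foreign banks 428.3, acquisition of a foreign subsidiary by a resident firm (outward FDI) 1021.3, purchases of foreign government bonds by domestic residents 608.9.)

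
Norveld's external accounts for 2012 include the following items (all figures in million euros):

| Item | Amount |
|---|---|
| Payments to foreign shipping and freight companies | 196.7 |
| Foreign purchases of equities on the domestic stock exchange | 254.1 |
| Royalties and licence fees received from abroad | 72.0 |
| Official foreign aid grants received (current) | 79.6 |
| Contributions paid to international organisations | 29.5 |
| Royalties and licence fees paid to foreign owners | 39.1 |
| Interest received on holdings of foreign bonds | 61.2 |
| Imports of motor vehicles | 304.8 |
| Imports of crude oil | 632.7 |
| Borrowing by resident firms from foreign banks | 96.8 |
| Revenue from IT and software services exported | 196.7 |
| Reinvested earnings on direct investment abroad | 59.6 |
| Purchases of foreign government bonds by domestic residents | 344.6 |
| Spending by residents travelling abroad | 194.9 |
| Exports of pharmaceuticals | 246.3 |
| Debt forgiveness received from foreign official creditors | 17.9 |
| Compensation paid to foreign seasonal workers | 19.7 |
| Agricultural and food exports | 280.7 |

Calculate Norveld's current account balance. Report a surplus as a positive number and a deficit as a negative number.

-421.3

Goods: -304.8 + 246.3 - 632.7 + 280.7 = -410.5
Services: 196.7 - 196.7 + 72.0 - 194.9 - 39.1 = -162.0
Primary income: 59.6 - 19.7 + 61.2 = 101.1
Secondary income: 79.6 - 29.5 = 50.1
Current account = (-410.5) + (-162.0) + 101.1 + 50.1 = -421.3
(Excluded from the current account — financial account: foreign purchases of equities on the domestic stock exchange 254.1, borrowing by resident firms from foreign banks 96.8, purchases of foreign government bonds by domestic residents 344.6; capital account: debt forgiveness received from foreign official creditors 17.9.)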